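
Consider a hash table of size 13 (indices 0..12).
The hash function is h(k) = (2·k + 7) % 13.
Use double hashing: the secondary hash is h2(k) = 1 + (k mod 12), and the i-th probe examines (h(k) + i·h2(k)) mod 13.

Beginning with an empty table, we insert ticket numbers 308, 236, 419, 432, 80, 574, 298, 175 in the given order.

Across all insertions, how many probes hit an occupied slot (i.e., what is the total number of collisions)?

3

308: h=12 -> slot 12
236: h=11 -> slot 11
419: h=0 -> slot 0
432: h=0, h2=1, probe 0,1 -> slot 1
80: h=11, h2=9, probe 11,7 -> slot 7
574: h=11, h2=11, probe 11,9 -> slot 9
298: h=5 -> slot 5
175: h=6 -> slot 6
Table: [419, 432, _, _, _, 298, 175, 80, _, 574, _, 236, 308]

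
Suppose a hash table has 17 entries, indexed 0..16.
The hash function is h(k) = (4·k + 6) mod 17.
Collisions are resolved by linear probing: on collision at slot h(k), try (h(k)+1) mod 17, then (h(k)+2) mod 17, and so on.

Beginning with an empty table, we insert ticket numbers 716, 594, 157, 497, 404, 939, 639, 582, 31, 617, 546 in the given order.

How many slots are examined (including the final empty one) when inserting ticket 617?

Insert 716: h=14, slot 14 empty -> index 14.
Insert 594: h=2, slot 2 empty -> index 2.
Insert 157: h=5, slot 5 empty -> index 5.
Insert 497: h=5, slot 5 occupied -> index 6.
Insert 404: h=7, slot 7 empty -> index 7.
Insert 939: h=5, slots 5,6,7 occupied -> index 8.
Insert 639: h=12, slot 12 empty -> index 12.
Insert 582: h=5, slots 5,6,7,8 occupied -> index 9.
Insert 31: h=11, slot 11 empty -> index 11.
Insert 617: h=9, slot 9 occupied -> index 10.
Insert 546: h=14, slot 14 occupied -> index 15.
Table: [_, _, 594, _, _, 157, 497, 404, 939, 582, 617, 31, 639, _, 716, 546, _]

2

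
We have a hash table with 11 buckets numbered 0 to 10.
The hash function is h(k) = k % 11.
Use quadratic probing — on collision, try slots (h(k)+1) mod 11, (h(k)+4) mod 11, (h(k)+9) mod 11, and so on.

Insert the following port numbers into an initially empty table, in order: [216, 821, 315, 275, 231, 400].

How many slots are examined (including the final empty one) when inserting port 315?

3

216: h=7 -> slot 7
821: h=7, probe 7,8 -> slot 8
315: h=7, probe 7,8,0 -> slot 0
275: h=0, probe 0,1 -> slot 1
231: h=0, probe 0,1,4 -> slot 4
400: h=4, probe 4,5 -> slot 5
Table: [315, 275, ., ., 231, 400, ., 216, 821, ., .]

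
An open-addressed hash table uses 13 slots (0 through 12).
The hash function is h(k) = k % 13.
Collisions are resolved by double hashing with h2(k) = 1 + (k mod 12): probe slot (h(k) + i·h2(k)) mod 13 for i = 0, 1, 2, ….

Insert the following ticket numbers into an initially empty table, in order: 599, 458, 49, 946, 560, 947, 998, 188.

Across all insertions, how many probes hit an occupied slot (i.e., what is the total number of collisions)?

599 hashes to 1; slot 1 is free → place at 1.
458 hashes to 3; slot 3 is free → place at 3.
49 hashes to 10; slot 10 is free → place at 10.
946 hashes to 10, h2=11; 10 taken → place at 8.
560 hashes to 1, h2=9; 1,10 taken → place at 6.
947 hashes to 11; slot 11 is free → place at 11.
998 hashes to 10, h2=3; 10 taken → place at 0.
188 hashes to 6, h2=9; 6 taken → place at 2.
Table: [998, 599, 188, 458, -, -, 560, -, 946, -, 49, 947, -]

5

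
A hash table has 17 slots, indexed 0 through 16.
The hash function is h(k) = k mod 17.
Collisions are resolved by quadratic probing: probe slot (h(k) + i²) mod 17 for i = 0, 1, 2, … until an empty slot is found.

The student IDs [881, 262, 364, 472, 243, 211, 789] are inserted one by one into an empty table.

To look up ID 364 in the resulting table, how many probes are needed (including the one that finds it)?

881: h=14 -> slot 14
262: h=7 -> slot 7
364: h=7, probe 7,8 -> slot 8
472: h=13 -> slot 13
243: h=5 -> slot 5
211: h=7, probe 7,8,11 -> slot 11
789: h=7, probe 7,8,11,16 -> slot 16
Table: [∅, ∅, ∅, ∅, ∅, 243, ∅, 262, 364, ∅, ∅, 211, ∅, 472, 881, ∅, 789]
Lookup 364: h=7, probe 7,8 → found at 8.

2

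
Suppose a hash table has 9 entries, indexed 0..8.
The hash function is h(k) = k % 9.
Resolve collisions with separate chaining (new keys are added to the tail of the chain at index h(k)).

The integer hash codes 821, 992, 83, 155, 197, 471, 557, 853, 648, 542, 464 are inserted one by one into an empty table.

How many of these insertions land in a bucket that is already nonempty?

5

821 -> bucket 2
992 -> bucket 2 (collision)
83 -> bucket 2 (collision)
155 -> bucket 2 (collision)
197 -> bucket 8
471 -> bucket 3
557 -> bucket 8 (collision)
853 -> bucket 7
648 -> bucket 0
542 -> bucket 2 (collision)
464 -> bucket 5
Final buckets:
0: 648
1: —
2: 821 -> 992 -> 83 -> 155 -> 542
3: 471
4: —
5: 464
6: —
7: 853
8: 197 -> 557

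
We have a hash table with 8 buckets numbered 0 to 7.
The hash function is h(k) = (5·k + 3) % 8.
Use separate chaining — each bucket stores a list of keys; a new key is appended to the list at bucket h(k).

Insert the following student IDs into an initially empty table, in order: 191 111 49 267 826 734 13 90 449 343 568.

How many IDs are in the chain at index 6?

3

191 -> bucket 6
111 -> bucket 6 (collision)
49 -> bucket 0
267 -> bucket 2
826 -> bucket 5
734 -> bucket 1
13 -> bucket 4
90 -> bucket 5 (collision)
449 -> bucket 0 (collision)
343 -> bucket 6 (collision)
568 -> bucket 3
Final buckets:
0: 49 -> 449
1: 734
2: 267
3: 568
4: 13
5: 826 -> 90
6: 191 -> 111 -> 343
7: ∅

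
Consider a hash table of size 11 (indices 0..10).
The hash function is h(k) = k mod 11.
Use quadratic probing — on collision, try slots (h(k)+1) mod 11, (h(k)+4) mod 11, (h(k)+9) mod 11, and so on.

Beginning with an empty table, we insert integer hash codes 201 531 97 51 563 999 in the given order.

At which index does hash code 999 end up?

10

201 hashes to 3; slot 3 is free -> place at 3.
531 hashes to 3; 3 taken -> place at 4.
97 hashes to 9; slot 9 is free -> place at 9.
51 hashes to 7; slot 7 is free -> place at 7.
563 hashes to 2; slot 2 is free -> place at 2.
999 hashes to 9; 9 taken -> place at 10.
Table: [∅, ∅, 563, 201, 531, ∅, ∅, 51, ∅, 97, 999]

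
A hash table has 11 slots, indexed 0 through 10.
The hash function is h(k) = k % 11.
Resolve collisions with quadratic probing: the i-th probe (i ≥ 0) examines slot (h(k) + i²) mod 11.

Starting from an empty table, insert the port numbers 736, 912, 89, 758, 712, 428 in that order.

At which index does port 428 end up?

736: h=10 -> slot 10
912: h=10, probe 10,0 -> slot 0
89: h=1 -> slot 1
758: h=10, probe 10,0,3 -> slot 3
712: h=8 -> slot 8
428: h=10, probe 10,0,3,8,4 -> slot 4
Table: [912, 89, ∅, 758, 428, ∅, ∅, ∅, 712, ∅, 736]

4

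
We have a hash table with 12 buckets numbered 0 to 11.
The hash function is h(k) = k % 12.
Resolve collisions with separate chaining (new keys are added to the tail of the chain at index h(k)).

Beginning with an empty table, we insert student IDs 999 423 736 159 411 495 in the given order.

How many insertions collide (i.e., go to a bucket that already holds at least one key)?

4

999 → bucket 3
423 → bucket 3 (collision)
736 → bucket 4
159 → bucket 3 (collision)
411 → bucket 3 (collision)
495 → bucket 3 (collision)
Final buckets:
0: ∅
1: ∅
2: ∅
3: 999 -> 423 -> 159 -> 411 -> 495
4: 736
5: ∅
6: ∅
7: ∅
8: ∅
9: ∅
10: ∅
11: ∅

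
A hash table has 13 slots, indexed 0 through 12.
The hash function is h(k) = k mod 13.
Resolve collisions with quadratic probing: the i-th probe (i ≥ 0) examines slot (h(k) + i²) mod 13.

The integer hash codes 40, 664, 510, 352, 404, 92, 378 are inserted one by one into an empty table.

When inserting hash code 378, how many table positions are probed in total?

40 hashes to 1; slot 1 is free => place at 1.
664 hashes to 1; 1 taken => place at 2.
510 hashes to 3; slot 3 is free => place at 3.
352 hashes to 1; 1,2 taken => place at 5.
404 hashes to 1; 1,2,5 taken => place at 10.
92 hashes to 1; 1,2,5,10 taken => place at 4.
378 hashes to 1; 1,2,5,10,4 taken => place at 0.
Table: [378, 40, 664, 510, 92, 352, ., ., ., ., 404, ., .]

6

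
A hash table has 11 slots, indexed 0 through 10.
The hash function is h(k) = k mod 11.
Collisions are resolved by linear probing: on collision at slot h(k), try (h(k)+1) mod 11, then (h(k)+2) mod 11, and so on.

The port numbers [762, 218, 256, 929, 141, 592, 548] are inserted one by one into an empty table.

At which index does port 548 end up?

1

762: h=3 → slot 3
218: h=9 → slot 9
256: h=3, probe 3,4 → slot 4
929: h=5 → slot 5
141: h=9, probe 9,10 → slot 10
592: h=9, probe 9,10,0 → slot 0
548: h=9, probe 9,10,0,1 → slot 1
Table: [592, 548, _, 762, 256, 929, _, _, _, 218, 141]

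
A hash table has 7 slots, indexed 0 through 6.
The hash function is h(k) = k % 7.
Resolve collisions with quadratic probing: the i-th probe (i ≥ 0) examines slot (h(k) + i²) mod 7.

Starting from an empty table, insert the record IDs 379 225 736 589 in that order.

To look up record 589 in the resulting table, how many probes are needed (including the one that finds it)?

379: h=1 → slot 1
225: h=1, probe 1,2 → slot 2
736: h=1, probe 1,2,5 → slot 5
589: h=1, probe 1,2,5,3 → slot 3
Table: [-, 379, 225, 589, -, 736, -]
Lookup 589: h=1, probe 1,2,5,3 → found at 3.

4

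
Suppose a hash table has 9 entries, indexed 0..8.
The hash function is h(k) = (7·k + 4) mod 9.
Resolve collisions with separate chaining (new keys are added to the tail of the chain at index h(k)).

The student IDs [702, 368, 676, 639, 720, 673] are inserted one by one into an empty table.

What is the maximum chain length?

3

702 → bucket 4
368 → bucket 6
676 → bucket 2
639 → bucket 4 (collision)
720 → bucket 4 (collision)
673 → bucket 8
Final buckets:
0: .
1: .
2: 676
3: .
4: 702 -> 639 -> 720
5: .
6: 368
7: .
8: 673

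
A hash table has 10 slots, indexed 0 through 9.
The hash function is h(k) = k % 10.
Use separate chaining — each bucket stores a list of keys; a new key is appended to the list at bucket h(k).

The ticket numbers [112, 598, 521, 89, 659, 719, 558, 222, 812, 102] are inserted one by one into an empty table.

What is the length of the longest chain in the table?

112 -> bucket 2
598 -> bucket 8
521 -> bucket 1
89 -> bucket 9
659 -> bucket 9 (collision)
719 -> bucket 9 (collision)
558 -> bucket 8 (collision)
222 -> bucket 2 (collision)
812 -> bucket 2 (collision)
102 -> bucket 2 (collision)
Final buckets:
0: .
1: 521
2: 112 -> 222 -> 812 -> 102
3: .
4: .
5: .
6: .
7: .
8: 598 -> 558
9: 89 -> 659 -> 719

4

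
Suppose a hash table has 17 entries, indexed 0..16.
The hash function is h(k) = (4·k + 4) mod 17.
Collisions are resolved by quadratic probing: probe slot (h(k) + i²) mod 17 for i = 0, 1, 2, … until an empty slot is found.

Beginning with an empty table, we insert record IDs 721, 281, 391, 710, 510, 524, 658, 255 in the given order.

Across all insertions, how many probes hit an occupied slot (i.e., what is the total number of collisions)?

5

721: h=15 => slot 15
281: h=6 => slot 6
391: h=4 => slot 4
710: h=5 => slot 5
510: h=4, probe 4,5,8 => slot 8
524: h=9 => slot 9
658: h=1 => slot 1
255: h=4, probe 4,5,8,13 => slot 13
Table: [-, 658, -, -, 391, 710, 281, -, 510, 524, -, -, -, 255, -, 721, -]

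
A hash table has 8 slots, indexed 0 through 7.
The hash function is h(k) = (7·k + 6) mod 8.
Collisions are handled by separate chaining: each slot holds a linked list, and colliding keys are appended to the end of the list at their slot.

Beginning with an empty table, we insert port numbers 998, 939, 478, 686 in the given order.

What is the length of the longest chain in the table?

3

998 → bucket 0
939 → bucket 3
478 → bucket 0 (collision)
686 → bucket 0 (collision)
Final buckets:
0: 998 -> 478 -> 686
1: ∅
2: ∅
3: 939
4: ∅
5: ∅
6: ∅
7: ∅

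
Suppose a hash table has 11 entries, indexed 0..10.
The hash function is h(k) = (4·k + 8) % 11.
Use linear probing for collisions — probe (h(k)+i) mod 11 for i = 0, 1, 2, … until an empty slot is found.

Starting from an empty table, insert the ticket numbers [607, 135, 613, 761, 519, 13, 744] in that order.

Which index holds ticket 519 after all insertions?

607 hashes to 5; slot 5 is free -> place at 5.
135 hashes to 9; slot 9 is free -> place at 9.
613 hashes to 7; slot 7 is free -> place at 7.
761 hashes to 5; 5 taken -> place at 6.
519 hashes to 5; 5,6,7 taken -> place at 8.
13 hashes to 5; 5,6,7,8,9 taken -> place at 10.
744 hashes to 3; slot 3 is free -> place at 3.
Table: [-, -, -, 744, -, 607, 761, 613, 519, 135, 13]

8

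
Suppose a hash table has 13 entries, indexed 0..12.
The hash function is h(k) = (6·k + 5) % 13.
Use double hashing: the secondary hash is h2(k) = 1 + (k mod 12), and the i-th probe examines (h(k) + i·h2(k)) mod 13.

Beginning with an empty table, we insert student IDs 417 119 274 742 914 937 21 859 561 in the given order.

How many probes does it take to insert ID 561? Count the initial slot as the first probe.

4

Insert 417: h=11, slot 11 empty => index 11.
Insert 119: h=4, slot 4 empty => index 4.
Insert 274: h=11, h2=11, slot 11 occupied => index 9.
Insert 742: h=11, h2=11, slots 11,9 occupied => index 7.
Insert 914: h=3, slot 3 empty => index 3.
Insert 937: h=11, h2=2, slot 11 occupied => index 0.
Insert 21: h=1, slot 1 empty => index 1.
Insert 859: h=11, h2=8, slot 11 occupied => index 6.
Insert 561: h=4, h2=10, slots 4,1,11 occupied => index 8.
Table: [937, 21, -, 914, 119, -, 859, 742, 561, 274, -, 417, -]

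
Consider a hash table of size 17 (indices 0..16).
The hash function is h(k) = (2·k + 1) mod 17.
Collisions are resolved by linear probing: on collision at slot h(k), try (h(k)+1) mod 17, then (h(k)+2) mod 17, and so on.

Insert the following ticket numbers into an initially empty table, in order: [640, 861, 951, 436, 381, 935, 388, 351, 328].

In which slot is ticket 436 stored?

8

640 hashes to 6; slot 6 is free → place at 6.
861 hashes to 6; 6 taken → place at 7.
951 hashes to 16; slot 16 is free → place at 16.
436 hashes to 6; 6,7 taken → place at 8.
381 hashes to 15; slot 15 is free → place at 15.
935 hashes to 1; slot 1 is free → place at 1.
388 hashes to 12; slot 12 is free → place at 12.
351 hashes to 6; 6,7,8 taken → place at 9.
328 hashes to 11; slot 11 is free → place at 11.
Table: [-, 935, -, -, -, -, 640, 861, 436, 351, -, 328, 388, -, -, 381, 951]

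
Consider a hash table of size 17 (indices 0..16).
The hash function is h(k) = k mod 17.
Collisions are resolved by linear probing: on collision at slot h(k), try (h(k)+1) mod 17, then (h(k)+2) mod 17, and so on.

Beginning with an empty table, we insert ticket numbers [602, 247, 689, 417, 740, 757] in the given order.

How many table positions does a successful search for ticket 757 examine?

5

602: h=7 => slot 7
247: h=9 => slot 9
689: h=9, probe 9,10 => slot 10
417: h=9, probe 9,10,11 => slot 11
740: h=9, probe 9,10,11,12 => slot 12
757: h=9, probe 9,10,11,12,13 => slot 13
Table: [—, —, —, —, —, —, —, 602, —, 247, 689, 417, 740, 757, —, —, —]
Lookup 757: h=9, probe 9,10,11,12,13 → found at 13.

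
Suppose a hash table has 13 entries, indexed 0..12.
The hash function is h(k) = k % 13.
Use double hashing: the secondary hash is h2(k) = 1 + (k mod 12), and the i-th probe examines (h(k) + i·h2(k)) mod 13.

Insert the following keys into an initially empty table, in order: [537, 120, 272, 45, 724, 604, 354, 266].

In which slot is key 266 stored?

2

537 hashes to 4; slot 4 is free → place at 4.
120 hashes to 3; slot 3 is free → place at 3.
272 hashes to 12; slot 12 is free → place at 12.
45 hashes to 6; slot 6 is free → place at 6.
724 hashes to 9; slot 9 is free → place at 9.
604 hashes to 6, h2=5; 6 taken → place at 11.
354 hashes to 3, h2=7; 3 taken → place at 10.
266 hashes to 6, h2=3; 6,9,12 taken → place at 2.
Table: [-, -, 266, 120, 537, -, 45, -, -, 724, 354, 604, 272]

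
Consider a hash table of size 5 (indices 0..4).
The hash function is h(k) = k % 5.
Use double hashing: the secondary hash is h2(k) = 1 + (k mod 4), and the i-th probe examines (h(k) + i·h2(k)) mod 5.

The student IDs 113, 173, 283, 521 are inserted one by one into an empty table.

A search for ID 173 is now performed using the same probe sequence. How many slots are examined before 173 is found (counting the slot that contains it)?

2

113 hashes to 3; slot 3 is free → place at 3.
173 hashes to 3, h2=2; 3 taken → place at 0.
283 hashes to 3, h2=4; 3 taken → place at 2.
521 hashes to 1; slot 1 is free → place at 1.
Table: [173, 521, 283, 113, ∅]
Lookup 173: h=3, h2=2, probe 3,0 → found at 0.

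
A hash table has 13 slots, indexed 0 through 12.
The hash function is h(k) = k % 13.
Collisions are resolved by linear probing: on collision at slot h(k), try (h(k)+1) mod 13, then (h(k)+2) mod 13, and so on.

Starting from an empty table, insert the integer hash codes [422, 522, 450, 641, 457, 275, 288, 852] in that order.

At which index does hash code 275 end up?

Insert 422: h=6, slot 6 empty -> index 6.
Insert 522: h=2, slot 2 empty -> index 2.
Insert 450: h=8, slot 8 empty -> index 8.
Insert 641: h=4, slot 4 empty -> index 4.
Insert 457: h=2, slot 2 occupied -> index 3.
Insert 275: h=2, slots 2,3,4 occupied -> index 5.
Insert 288: h=2, slots 2,3,4,5,6 occupied -> index 7.
Insert 852: h=7, slots 7,8 occupied -> index 9.
Table: [∅, ∅, 522, 457, 641, 275, 422, 288, 450, 852, ∅, ∅, ∅]

5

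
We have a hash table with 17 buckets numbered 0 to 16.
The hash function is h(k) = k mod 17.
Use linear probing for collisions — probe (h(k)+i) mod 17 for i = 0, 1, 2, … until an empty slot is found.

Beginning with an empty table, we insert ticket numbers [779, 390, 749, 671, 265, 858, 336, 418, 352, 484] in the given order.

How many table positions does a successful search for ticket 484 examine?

779 hashes to 14; slot 14 is free -> place at 14.
390 hashes to 16; slot 16 is free -> place at 16.
749 hashes to 1; slot 1 is free -> place at 1.
671 hashes to 8; slot 8 is free -> place at 8.
265 hashes to 10; slot 10 is free -> place at 10.
858 hashes to 8; 8 taken -> place at 9.
336 hashes to 13; slot 13 is free -> place at 13.
418 hashes to 10; 10 taken -> place at 11.
352 hashes to 12; slot 12 is free -> place at 12.
484 hashes to 8; 8,9,10,11,12,13,14 taken -> place at 15.
Table: [∅, 749, ∅, ∅, ∅, ∅, ∅, ∅, 671, 858, 265, 418, 352, 336, 779, 484, 390]
Lookup 484: h=8, probe 8,9,10,11,12,13,14,15 → found at 15.

8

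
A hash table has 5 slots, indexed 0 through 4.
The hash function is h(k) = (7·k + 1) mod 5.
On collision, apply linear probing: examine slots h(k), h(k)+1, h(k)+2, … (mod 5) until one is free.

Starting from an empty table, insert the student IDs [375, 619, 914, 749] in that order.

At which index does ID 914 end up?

Insert 375: h=1, slot 1 empty => index 1.
Insert 619: h=4, slot 4 empty => index 4.
Insert 914: h=4, slot 4 occupied => index 0.
Insert 749: h=4, slots 4,0,1 occupied => index 2.
Table: [914, 375, 749, —, 619]

0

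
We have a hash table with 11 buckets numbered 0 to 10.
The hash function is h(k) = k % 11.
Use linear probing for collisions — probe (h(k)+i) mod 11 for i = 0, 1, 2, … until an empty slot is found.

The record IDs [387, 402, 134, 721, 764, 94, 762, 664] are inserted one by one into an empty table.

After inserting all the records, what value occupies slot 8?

94

387 hashes to 2; slot 2 is free -> place at 2.
402 hashes to 6; slot 6 is free -> place at 6.
134 hashes to 2; 2 taken -> place at 3.
721 hashes to 6; 6 taken -> place at 7.
764 hashes to 5; slot 5 is free -> place at 5.
94 hashes to 6; 6,7 taken -> place at 8.
762 hashes to 3; 3 taken -> place at 4.
664 hashes to 4; 4,5,6,7,8 taken -> place at 9.
Table: [., ., 387, 134, 762, 764, 402, 721, 94, 664, .]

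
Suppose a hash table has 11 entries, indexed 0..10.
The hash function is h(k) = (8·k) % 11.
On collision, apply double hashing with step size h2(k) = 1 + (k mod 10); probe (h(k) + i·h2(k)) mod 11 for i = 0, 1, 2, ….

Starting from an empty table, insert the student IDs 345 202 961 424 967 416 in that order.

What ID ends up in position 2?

202

345: h=10 => slot 10
202: h=10, h2=3, probe 10,2 => slot 2
961: h=10, h2=2, probe 10,1 => slot 1
424: h=4 => slot 4
967: h=3 => slot 3
416: h=6 => slot 6
Table: [∅, 961, 202, 967, 424, ∅, 416, ∅, ∅, ∅, 345]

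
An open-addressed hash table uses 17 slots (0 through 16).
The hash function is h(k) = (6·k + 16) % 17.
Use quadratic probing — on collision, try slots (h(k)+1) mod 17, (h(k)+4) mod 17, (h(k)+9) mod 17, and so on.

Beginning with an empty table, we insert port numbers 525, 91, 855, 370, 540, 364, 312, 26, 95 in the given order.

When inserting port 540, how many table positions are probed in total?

Insert 525: h=4, slot 4 empty => index 4.
Insert 91: h=1, slot 1 empty => index 1.
Insert 855: h=12, slot 12 empty => index 12.
Insert 370: h=9, slot 9 empty => index 9.
Insert 540: h=9, slot 9 occupied => index 10.
Insert 364: h=7, slot 7 empty => index 7.
Insert 312: h=1, slot 1 occupied => index 2.
Insert 26: h=2, slot 2 occupied => index 3.
Insert 95: h=8, slot 8 empty => index 8.
Table: [., 91, 312, 26, 525, ., ., 364, 95, 370, 540, ., 855, ., ., ., .]

2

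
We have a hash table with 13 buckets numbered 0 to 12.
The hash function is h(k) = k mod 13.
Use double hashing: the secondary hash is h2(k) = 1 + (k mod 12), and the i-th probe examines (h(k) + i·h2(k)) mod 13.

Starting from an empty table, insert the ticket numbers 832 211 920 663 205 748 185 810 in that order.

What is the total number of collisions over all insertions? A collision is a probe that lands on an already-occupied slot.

4

Insert 832: h=0, slot 0 empty → index 0.
Insert 211: h=3, slot 3 empty → index 3.
Insert 920: h=10, slot 10 empty → index 10.
Insert 663: h=0, h2=4, slot 0 occupied → index 4.
Insert 205: h=10, h2=2, slot 10 occupied → index 12.
Insert 748: h=7, slot 7 empty → index 7.
Insert 185: h=3, h2=6, slot 3 occupied → index 9.
Insert 810: h=4, h2=7, slot 4 occupied → index 11.
Table: [832, —, —, 211, 663, —, —, 748, —, 185, 920, 810, 205]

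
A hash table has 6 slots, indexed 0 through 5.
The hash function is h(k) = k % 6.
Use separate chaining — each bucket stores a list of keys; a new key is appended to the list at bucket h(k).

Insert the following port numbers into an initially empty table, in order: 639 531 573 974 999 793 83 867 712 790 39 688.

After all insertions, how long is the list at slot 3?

6

Insert 639: h=3, bucket 3 empty → new chain.
Insert 531: h=3, bucket 3 nonempty → append to chain.
Insert 573: h=3, bucket 3 nonempty → append to chain.
Insert 974: h=2, bucket 2 empty → new chain.
Insert 999: h=3, bucket 3 nonempty → append to chain.
Insert 793: h=1, bucket 1 empty → new chain.
Insert 83: h=5, bucket 5 empty → new chain.
Insert 867: h=3, bucket 3 nonempty → append to chain.
Insert 712: h=4, bucket 4 empty → new chain.
Insert 790: h=4, bucket 4 nonempty → append to chain.
Insert 39: h=3, bucket 3 nonempty → append to chain.
Insert 688: h=4, bucket 4 nonempty → append to chain.
Final buckets:
0: -
1: 793
2: 974
3: 639 -> 531 -> 573 -> 999 -> 867 -> 39
4: 712 -> 790 -> 688
5: 83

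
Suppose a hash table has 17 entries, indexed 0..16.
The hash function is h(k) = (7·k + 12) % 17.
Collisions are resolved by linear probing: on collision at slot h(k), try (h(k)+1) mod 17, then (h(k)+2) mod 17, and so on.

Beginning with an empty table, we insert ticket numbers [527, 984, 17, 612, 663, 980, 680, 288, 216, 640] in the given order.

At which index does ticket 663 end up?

Insert 527: h=12, slot 12 empty -> index 12.
Insert 984: h=15, slot 15 empty -> index 15.
Insert 17: h=12, slot 12 occupied -> index 13.
Insert 612: h=12, slots 12,13 occupied -> index 14.
Insert 663: h=12, slots 12,13,14,15 occupied -> index 16.
Insert 980: h=4, slot 4 empty -> index 4.
Insert 680: h=12, slots 12,13,14,15,16 occupied -> index 0.
Insert 288: h=5, slot 5 empty -> index 5.
Insert 216: h=11, slot 11 empty -> index 11.
Insert 640: h=4, slots 4,5 occupied -> index 6.
Table: [680, —, —, —, 980, 288, 640, —, —, —, —, 216, 527, 17, 612, 984, 663]

16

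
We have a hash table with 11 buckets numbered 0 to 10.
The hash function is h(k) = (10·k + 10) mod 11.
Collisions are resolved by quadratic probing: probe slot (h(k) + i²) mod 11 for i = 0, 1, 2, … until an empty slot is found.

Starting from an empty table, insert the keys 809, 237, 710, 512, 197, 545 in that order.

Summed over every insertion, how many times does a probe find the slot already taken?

10

Insert 809: h=4, slot 4 empty => index 4.
Insert 237: h=4, slot 4 occupied => index 5.
Insert 710: h=4, slots 4,5 occupied => index 8.
Insert 512: h=4, slots 4,5,8 occupied => index 2.
Insert 197: h=0, slot 0 empty => index 0.
Insert 545: h=4, slots 4,5,8,2 occupied => index 9.
Table: [197, _, 512, _, 809, 237, _, _, 710, 545, _]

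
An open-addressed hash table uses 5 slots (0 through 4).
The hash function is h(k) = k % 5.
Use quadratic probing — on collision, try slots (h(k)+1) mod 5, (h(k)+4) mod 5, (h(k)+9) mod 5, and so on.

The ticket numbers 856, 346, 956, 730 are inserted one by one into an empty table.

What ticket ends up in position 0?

856: h=1 → slot 1
346: h=1, probe 1,2 → slot 2
956: h=1, probe 1,2,0 → slot 0
730: h=0, probe 0,1,4 → slot 4
Table: [956, 856, 346, —, 730]

956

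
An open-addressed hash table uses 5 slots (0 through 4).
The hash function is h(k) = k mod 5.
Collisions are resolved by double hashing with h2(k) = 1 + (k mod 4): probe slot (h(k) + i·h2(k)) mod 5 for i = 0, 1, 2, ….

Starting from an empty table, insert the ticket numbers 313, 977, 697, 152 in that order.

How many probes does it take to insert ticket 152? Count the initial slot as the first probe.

313: h=3 => slot 3
977: h=2 => slot 2
697: h=2, h2=2, probe 2,4 => slot 4
152: h=2, h2=1, probe 2,3,4,0 => slot 0
Table: [152, ., 977, 313, 697]

4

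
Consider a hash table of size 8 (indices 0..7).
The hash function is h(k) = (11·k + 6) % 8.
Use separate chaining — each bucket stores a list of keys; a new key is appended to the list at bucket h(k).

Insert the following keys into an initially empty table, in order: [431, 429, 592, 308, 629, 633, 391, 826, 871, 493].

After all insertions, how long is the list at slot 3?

3

431 -> bucket 3
429 -> bucket 5
592 -> bucket 6
308 -> bucket 2
629 -> bucket 5 (collision)
633 -> bucket 1
391 -> bucket 3 (collision)
826 -> bucket 4
871 -> bucket 3 (collision)
493 -> bucket 5 (collision)
Final buckets:
0: _
1: 633
2: 308
3: 431 -> 391 -> 871
4: 826
5: 429 -> 629 -> 493
6: 592
7: _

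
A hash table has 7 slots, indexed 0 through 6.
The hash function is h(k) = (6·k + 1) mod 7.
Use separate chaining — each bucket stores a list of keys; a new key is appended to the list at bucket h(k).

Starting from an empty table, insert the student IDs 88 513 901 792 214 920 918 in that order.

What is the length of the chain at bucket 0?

2

Insert 88: h=4, bucket 4 empty -> new chain.
Insert 513: h=6, bucket 6 empty -> new chain.
Insert 901: h=3, bucket 3 empty -> new chain.
Insert 792: h=0, bucket 0 empty -> new chain.
Insert 214: h=4, bucket 4 nonempty -> append to chain.
Insert 920: h=5, bucket 5 empty -> new chain.
Insert 918: h=0, bucket 0 nonempty -> append to chain.
Final buckets:
0: 792 -> 918
1: —
2: —
3: 901
4: 88 -> 214
5: 920
6: 513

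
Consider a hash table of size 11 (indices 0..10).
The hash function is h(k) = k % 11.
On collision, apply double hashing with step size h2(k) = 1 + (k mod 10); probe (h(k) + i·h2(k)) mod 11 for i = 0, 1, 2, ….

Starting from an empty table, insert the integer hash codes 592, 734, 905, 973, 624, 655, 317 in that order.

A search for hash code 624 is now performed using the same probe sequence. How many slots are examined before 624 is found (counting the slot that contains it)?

592: h=9 => slot 9
734: h=8 => slot 8
905: h=3 => slot 3
973: h=5 => slot 5
624: h=8, h2=5, probe 8,2 => slot 2
655: h=6 => slot 6
317: h=9, h2=8, probe 9,6,3,0 => slot 0
Table: [317, ∅, 624, 905, ∅, 973, 655, ∅, 734, 592, ∅]
Lookup 624: h=8, h2=5, probe 8,2 → found at 2.

2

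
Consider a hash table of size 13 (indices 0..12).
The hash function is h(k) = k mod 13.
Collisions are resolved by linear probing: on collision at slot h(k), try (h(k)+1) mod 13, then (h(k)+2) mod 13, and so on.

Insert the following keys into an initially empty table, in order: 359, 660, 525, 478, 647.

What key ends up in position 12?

647

Insert 359: h=8, slot 8 empty → index 8.
Insert 660: h=10, slot 10 empty → index 10.
Insert 525: h=5, slot 5 empty → index 5.
Insert 478: h=10, slot 10 occupied → index 11.
Insert 647: h=10, slots 10,11 occupied → index 12.
Table: [—, —, —, —, —, 525, —, —, 359, —, 660, 478, 647]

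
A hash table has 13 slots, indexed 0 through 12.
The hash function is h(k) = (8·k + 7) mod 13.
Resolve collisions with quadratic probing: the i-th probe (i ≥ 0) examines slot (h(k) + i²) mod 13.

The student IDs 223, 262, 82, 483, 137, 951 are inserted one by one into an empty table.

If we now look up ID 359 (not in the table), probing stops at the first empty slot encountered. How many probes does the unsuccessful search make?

2

Insert 223: h=10, slot 10 empty -> index 10.
Insert 262: h=10, slot 10 occupied -> index 11.
Insert 82: h=0, slot 0 empty -> index 0.
Insert 483: h=10, slots 10,11 occupied -> index 1.
Insert 137: h=11, slot 11 occupied -> index 12.
Insert 951: h=10, slots 10,11,1 occupied -> index 6.
Table: [82, 483, -, -, -, -, 951, -, -, -, 223, 262, 137]
Lookup 359: h=6, probe 6,7 → slot 7 empty, not found.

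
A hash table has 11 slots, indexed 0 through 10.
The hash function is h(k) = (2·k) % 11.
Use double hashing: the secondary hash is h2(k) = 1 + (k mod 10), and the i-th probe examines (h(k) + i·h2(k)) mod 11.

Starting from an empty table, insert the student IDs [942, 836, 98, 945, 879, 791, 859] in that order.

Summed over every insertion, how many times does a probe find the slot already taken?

5

942 hashes to 3; slot 3 is free => place at 3.
836 hashes to 0; slot 0 is free => place at 0.
98 hashes to 9; slot 9 is free => place at 9.
945 hashes to 9, h2=6; 9 taken => place at 4.
879 hashes to 9, h2=10; 9 taken => place at 8.
791 hashes to 9, h2=2; 9,0 taken => place at 2.
859 hashes to 2, h2=10; 2 taken => place at 1.
Table: [836, 859, 791, 942, 945, -, -, -, 879, 98, -]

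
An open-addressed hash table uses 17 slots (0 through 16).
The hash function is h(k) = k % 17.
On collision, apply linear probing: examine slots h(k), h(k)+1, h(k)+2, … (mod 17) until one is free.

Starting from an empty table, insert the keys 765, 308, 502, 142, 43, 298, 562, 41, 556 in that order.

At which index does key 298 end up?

Insert 765: h=0, slot 0 empty => index 0.
Insert 308: h=2, slot 2 empty => index 2.
Insert 502: h=9, slot 9 empty => index 9.
Insert 142: h=6, slot 6 empty => index 6.
Insert 43: h=9, slot 9 occupied => index 10.
Insert 298: h=9, slots 9,10 occupied => index 11.
Insert 562: h=1, slot 1 empty => index 1.
Insert 41: h=7, slot 7 empty => index 7.
Insert 556: h=12, slot 12 empty => index 12.
Table: [765, 562, 308, ., ., ., 142, 41, ., 502, 43, 298, 556, ., ., ., .]

11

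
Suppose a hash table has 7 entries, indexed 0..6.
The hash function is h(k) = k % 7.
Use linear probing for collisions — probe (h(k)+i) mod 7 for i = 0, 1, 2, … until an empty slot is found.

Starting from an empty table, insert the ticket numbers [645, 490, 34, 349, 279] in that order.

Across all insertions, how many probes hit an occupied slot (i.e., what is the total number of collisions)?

645 hashes to 1; slot 1 is free -> place at 1.
490 hashes to 0; slot 0 is free -> place at 0.
34 hashes to 6; slot 6 is free -> place at 6.
349 hashes to 6; 6,0,1 taken -> place at 2.
279 hashes to 6; 6,0,1,2 taken -> place at 3.
Table: [490, 645, 349, 279, ∅, ∅, 34]

7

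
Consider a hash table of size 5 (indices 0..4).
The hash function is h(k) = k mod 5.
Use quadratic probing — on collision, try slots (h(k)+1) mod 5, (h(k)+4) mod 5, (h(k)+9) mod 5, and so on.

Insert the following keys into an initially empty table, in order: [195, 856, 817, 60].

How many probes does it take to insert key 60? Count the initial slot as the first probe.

Insert 195: h=0, slot 0 empty => index 0.
Insert 856: h=1, slot 1 empty => index 1.
Insert 817: h=2, slot 2 empty => index 2.
Insert 60: h=0, slots 0,1 occupied => index 4.
Table: [195, 856, 817, -, 60]

3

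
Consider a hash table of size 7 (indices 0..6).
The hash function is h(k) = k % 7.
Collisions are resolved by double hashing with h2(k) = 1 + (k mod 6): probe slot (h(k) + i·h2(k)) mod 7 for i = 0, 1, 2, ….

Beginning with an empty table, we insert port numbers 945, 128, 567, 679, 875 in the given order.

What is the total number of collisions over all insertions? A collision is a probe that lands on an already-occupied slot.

945: h=0 => slot 0
128: h=2 => slot 2
567: h=0, h2=4, probe 0,4 => slot 4
679: h=0, h2=2, probe 0,2,4,6 => slot 6
875: h=0, h2=6, probe 0,6,5 => slot 5
Table: [945, -, 128, -, 567, 875, 679]

6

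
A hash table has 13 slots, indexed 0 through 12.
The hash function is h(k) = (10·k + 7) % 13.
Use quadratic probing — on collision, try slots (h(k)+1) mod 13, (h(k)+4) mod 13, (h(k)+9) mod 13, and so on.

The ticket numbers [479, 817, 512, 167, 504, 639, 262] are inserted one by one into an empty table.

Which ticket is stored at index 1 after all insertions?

479 hashes to 0; slot 0 is free => place at 0.
817 hashes to 0; 0 taken => place at 1.
512 hashes to 5; slot 5 is free => place at 5.
167 hashes to 0; 0,1 taken => place at 4.
504 hashes to 3; slot 3 is free => place at 3.
639 hashes to 1; 1 taken => place at 2.
262 hashes to 1; 1,2,5 taken => place at 10.
Table: [479, 817, 639, 504, 167, 512, ∅, ∅, ∅, ∅, 262, ∅, ∅]

817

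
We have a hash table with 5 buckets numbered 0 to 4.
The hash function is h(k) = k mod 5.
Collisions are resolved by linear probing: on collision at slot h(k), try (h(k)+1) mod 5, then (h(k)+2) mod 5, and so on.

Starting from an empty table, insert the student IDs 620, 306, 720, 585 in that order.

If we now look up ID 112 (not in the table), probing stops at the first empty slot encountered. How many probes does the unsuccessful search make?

3

620: h=0 -> slot 0
306: h=1 -> slot 1
720: h=0, probe 0,1,2 -> slot 2
585: h=0, probe 0,1,2,3 -> slot 3
Table: [620, 306, 720, 585, —]
Lookup 112: h=2, probe 2,3,4 → slot 4 empty, not found.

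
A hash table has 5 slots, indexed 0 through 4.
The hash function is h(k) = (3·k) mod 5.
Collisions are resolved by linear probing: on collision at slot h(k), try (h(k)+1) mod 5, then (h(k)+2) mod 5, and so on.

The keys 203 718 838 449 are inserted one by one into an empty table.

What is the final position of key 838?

203 hashes to 4; slot 4 is free → place at 4.
718 hashes to 4; 4 taken → place at 0.
838 hashes to 4; 4,0 taken → place at 1.
449 hashes to 2; slot 2 is free → place at 2.
Table: [718, 838, 449, -, 203]

1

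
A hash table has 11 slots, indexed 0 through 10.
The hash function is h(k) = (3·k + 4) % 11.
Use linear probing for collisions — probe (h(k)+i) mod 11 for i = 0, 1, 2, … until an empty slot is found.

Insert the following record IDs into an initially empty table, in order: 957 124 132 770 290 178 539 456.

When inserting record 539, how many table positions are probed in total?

5

957: h=4 => slot 4
124: h=2 => slot 2
132: h=4, probe 4,5 => slot 5
770: h=4, probe 4,5,6 => slot 6
290: h=5, probe 5,6,7 => slot 7
178: h=10 => slot 10
539: h=4, probe 4,5,6,7,8 => slot 8
456: h=8, probe 8,9 => slot 9
Table: [_, _, 124, _, 957, 132, 770, 290, 539, 456, 178]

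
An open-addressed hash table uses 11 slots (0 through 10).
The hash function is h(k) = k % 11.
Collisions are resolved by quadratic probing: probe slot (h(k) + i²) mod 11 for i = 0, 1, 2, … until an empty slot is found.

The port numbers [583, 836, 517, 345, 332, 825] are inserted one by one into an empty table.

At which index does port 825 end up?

9

Insert 583: h=0, slot 0 empty -> index 0.
Insert 836: h=0, slot 0 occupied -> index 1.
Insert 517: h=0, slots 0,1 occupied -> index 4.
Insert 345: h=4, slot 4 occupied -> index 5.
Insert 332: h=2, slot 2 empty -> index 2.
Insert 825: h=0, slots 0,1,4 occupied -> index 9.
Table: [583, 836, 332, ., 517, 345, ., ., ., 825, .]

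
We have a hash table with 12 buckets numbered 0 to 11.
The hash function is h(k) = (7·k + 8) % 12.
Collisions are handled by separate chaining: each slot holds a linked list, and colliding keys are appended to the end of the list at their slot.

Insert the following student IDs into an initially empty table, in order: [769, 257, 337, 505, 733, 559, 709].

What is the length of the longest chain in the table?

Insert 769: h=3, bucket 3 empty → new chain.
Insert 257: h=7, bucket 7 empty → new chain.
Insert 337: h=3, bucket 3 nonempty → append to chain.
Insert 505: h=3, bucket 3 nonempty → append to chain.
Insert 733: h=3, bucket 3 nonempty → append to chain.
Insert 559: h=9, bucket 9 empty → new chain.
Insert 709: h=3, bucket 3 nonempty → append to chain.
Final buckets:
0: .
1: .
2: .
3: 769 -> 337 -> 505 -> 733 -> 709
4: .
5: .
6: .
7: 257
8: .
9: 559
10: .
11: .

5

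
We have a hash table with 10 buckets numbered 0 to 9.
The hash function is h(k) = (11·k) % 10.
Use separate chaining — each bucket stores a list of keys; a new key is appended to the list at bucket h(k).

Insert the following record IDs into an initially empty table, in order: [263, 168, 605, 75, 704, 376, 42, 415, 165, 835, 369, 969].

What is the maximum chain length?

Insert 263: h=3, bucket 3 empty -> new chain.
Insert 168: h=8, bucket 8 empty -> new chain.
Insert 605: h=5, bucket 5 empty -> new chain.
Insert 75: h=5, bucket 5 nonempty -> append to chain.
Insert 704: h=4, bucket 4 empty -> new chain.
Insert 376: h=6, bucket 6 empty -> new chain.
Insert 42: h=2, bucket 2 empty -> new chain.
Insert 415: h=5, bucket 5 nonempty -> append to chain.
Insert 165: h=5, bucket 5 nonempty -> append to chain.
Insert 835: h=5, bucket 5 nonempty -> append to chain.
Insert 369: h=9, bucket 9 empty -> new chain.
Insert 969: h=9, bucket 9 nonempty -> append to chain.
Final buckets:
0: -
1: -
2: 42
3: 263
4: 704
5: 605 -> 75 -> 415 -> 165 -> 835
6: 376
7: -
8: 168
9: 369 -> 969

5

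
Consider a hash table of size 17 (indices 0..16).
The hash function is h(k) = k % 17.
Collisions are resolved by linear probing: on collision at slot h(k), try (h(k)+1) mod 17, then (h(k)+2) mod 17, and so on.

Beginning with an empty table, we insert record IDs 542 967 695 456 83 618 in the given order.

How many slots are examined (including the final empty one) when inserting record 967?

2

Insert 542: h=15, slot 15 empty => index 15.
Insert 967: h=15, slot 15 occupied => index 16.
Insert 695: h=15, slots 15,16 occupied => index 0.
Insert 456: h=14, slot 14 empty => index 14.
Insert 83: h=15, slots 15,16,0 occupied => index 1.
Insert 618: h=6, slot 6 empty => index 6.
Table: [695, 83, -, -, -, -, 618, -, -, -, -, -, -, -, 456, 542, 967]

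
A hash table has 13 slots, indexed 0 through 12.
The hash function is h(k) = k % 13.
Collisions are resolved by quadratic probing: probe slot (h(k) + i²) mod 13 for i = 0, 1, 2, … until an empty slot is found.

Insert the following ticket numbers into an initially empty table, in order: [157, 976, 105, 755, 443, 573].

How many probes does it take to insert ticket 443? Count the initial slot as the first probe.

5

Insert 157: h=1, slot 1 empty => index 1.
Insert 976: h=1, slot 1 occupied => index 2.
Insert 105: h=1, slots 1,2 occupied => index 5.
Insert 755: h=1, slots 1,2,5 occupied => index 10.
Insert 443: h=1, slots 1,2,5,10 occupied => index 4.
Insert 573: h=1, slots 1,2,5,10,4 occupied => index 0.
Table: [573, 157, 976, _, 443, 105, _, _, _, _, 755, _, _]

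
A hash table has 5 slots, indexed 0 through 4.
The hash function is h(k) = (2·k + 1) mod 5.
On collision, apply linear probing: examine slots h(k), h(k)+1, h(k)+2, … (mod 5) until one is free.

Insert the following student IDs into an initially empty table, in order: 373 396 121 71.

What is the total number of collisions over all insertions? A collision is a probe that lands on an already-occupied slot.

3

Insert 373: h=2, slot 2 empty → index 2.
Insert 396: h=3, slot 3 empty → index 3.
Insert 121: h=3, slot 3 occupied → index 4.
Insert 71: h=3, slots 3,4 occupied → index 0.
Table: [71, -, 373, 396, 121]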